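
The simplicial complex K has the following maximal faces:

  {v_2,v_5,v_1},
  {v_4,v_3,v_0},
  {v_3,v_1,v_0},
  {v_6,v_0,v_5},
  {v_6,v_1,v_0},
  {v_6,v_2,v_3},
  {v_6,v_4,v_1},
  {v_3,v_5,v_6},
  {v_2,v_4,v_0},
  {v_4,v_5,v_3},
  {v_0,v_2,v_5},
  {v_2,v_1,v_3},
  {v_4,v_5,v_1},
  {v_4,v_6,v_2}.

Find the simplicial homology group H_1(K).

Fix the vertex order v_0 < v_1 < v_2 < v_3 < v_4 < v_5 < v_6 and write every simplex with vertices in increasing order. Then dim K = 2 and the simplices of K are:

  0-simplices (7): [v_0], [v_1], [v_2], [v_3], [v_4], [v_5], [v_6]
  1-simplices (21): (21 of them)
  2-simplices (14): (14 of them)

so the chain groups are C_0 ≅ Z^7, C_1 ≅ Z^21, C_2 ≅ Z^14.

Boundary ∂_1: C_1 → C_0 sends each edge [p,q] (with p < q) to q − p. For instance
  ∂[v_4,v_5] = [v_5] − [v_4].
The 7×21 boundary matrix has rank 6 and Smith normal form diag(1,1,1,1,1,1).

Boundary ∂_2: C_2 → C_1 sends each 2-simplex [p,q,r] to [q,r] − [p,r] + [p,q]. For instance
  ∂[v_1,v_4,v_6] = [v_4,v_6] − [v_1,v_6] + [v_1,v_4],
  ∂[v_0,v_3,v_4] = [v_3,v_4] − [v_0,v_4] + [v_0,v_3].
The 21×14 boundary matrix has rank 13 and Smith normal form diag(1,1,1,1,1,1,1,1,1,1,1,1,1).

Computing H_k = (kernel of ∂_k) / (image of ∂_{k+1}):

  H_1: rank ker ∂_1 − rank ∂_2 = (21 − 6) − 13 = 2, and the invariant factors of ∂_2 are all 1, so H_1 ≅ Z^2.

H_1 = Z^2.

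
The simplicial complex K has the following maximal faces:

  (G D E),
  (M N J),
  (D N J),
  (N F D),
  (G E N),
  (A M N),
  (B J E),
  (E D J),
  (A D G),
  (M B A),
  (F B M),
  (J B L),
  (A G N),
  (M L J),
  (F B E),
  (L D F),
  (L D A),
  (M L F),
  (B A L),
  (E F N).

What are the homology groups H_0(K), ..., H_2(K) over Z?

H_0 = Z,  H_1 = Z ⊕ Z/2,  H_2 = 0.

Take the total order A < B < D < E < F < G < J < L < M < N on the vertex set. Then K (dimension 2) consists of the simplices:

  0-simplices (10): A, B, D, E, F, G, J, L, M, N
  1-simplices (30): AB, AD, AG, AL, AM, AN, BE, BF, BJ, BL, BM, DE, DF, DG, DJ, DL, DN, EF, EG, EJ, EN, FL, FM, FN, GN, JL, JM, JN, LM, MN
  2-simplices (20): ABL, ABM, ADG, ADL, AGN, AMN, BEF, BEJ, BFM, BJL, DEG, DEJ, DFL, DFN, DJN, EFN, EGN, FLM, JLM, JMN

giving chain groups C_0 ≅ Z^10, C_1 ≅ Z^30, C_2 ≅ Z^20.

Boundary ∂_1: C_1 → C_0 maps an edge to its endpoints' difference, ∂[p,q] = q − p. For instance
  ∂AL = L − A.
The resulting 10×30 matrix has rank 9, and its Smith normal form has invariant factors (1,1,1,1,1,1,1,1,1).

The boundary map ∂_2: C_2 → C_1 acts by ∂[p,q,r] = [q,r] − [p,r] + [p,q]. For instance
  ∂EFN = FN − EN + EF,
  ∂FLM = LM − FM + FL.
The 30×20 boundary matrix has rank 20 and Smith normal form diag(1,1,1,1,1,1,1,1,1,1,1,1,1,1,1,1,1,1,1,2).

Computing H_k = (kernel of ∂_k) / (image of ∂_{k+1}):

  H_0: rank C_0 − rank ∂_1 = 10 − 9 = 1, and the invariant factors of ∂_1 are all 1, so H_0 = Z.
  H_1: rank ker ∂_1 − rank ∂_2 = (30 − 9) − 20 = 1, and ∂_2 has invariant factor 2 > 1, so H_1 = Z ⊕ Z/2.
  H_2: rank ker ∂_2 − rank ∂_3 = (20 − 20) − 0 = 0, and there is no ∂_3, so H_2 = 0.

(K is a triangulation of the Klein bottle.)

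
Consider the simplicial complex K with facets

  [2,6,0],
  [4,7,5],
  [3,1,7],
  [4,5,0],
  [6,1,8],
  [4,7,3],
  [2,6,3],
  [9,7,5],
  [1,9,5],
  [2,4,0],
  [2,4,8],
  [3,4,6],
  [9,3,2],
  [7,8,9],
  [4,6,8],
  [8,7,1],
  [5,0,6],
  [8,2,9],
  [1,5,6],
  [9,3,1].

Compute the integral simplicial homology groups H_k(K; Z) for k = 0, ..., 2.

H_0 ≅ Z,  H_1 ≅ Z × Z/2,  H_2 = 0.

Order the vertices as 0 < 1 < 2 < 3 < 4 < 5 < 6 < 7 < 8 < 9. Listing each simplex with vertices in this order, K has dimension 2 with simplices:

  0-simplices (10): [0], [1], [2], [3], [4], [5], [6], [7], [8], [9]
  1-simplices (30): (30 of them)
  2-simplices (20): (20 of them)

so the chain groups are C_0 ≅ Z^10, C_1 ≅ Z^30, C_2 ≅ Z^20.

The boundary map ∂_1: C_1 → C_0 sends each edge [p,q] (with p < q) to q − p. For instance
  ∂[2,6] = [6] − [2].
The resulting 10×30 matrix has rank 9, and its Smith normal form has invariant factors (1,1,1,1,1,1,1,1,1).

The boundary map ∂_2: C_2 → C_1 sends each 2-simplex [p,q,r] to [q,r] − [p,r] + [p,q]. For instance
  ∂[5,7,9] = [7,9] − [5,9] + [5,7],
  ∂[0,2,6] = [2,6] − [0,6] + [0,2].
This gives a 30×20 integer matrix of rank 20; reducing to Smith normal form yields diagonal entries (1,1,1,1,1,1,1,1,1,1,1,1,1,1,1,1,1,1,1,2).

From H_k ≅ ker(∂_k) / im(∂_{k+1}) we obtain:

  H_0: rank C_0 − rank ∂_1 = 10 − 9 = 1, and the invariant factors of ∂_1 are all 1, so H_0 ≅ Z.
  H_1: rank ker ∂_1 − rank ∂_2 = (30 − 9) − 20 = 1, and ∂_2 has invariant factor 2 > 1, so H_1 ≅ Z × Z/2.
  H_2: rank ker ∂_2 − rank ∂_3 = (20 − 20) − 0 = 0, and there is no ∂_3, so H_2 ≅ 0.

As a check, the Euler characteristic is 10 − 30 + 20 = 0, which agrees with 1 − 1 + 0 = 0.
(K is a triangulation of the Klein bottle.)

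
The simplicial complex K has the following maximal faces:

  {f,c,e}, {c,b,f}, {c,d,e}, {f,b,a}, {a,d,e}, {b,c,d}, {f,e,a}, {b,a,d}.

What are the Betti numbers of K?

b_0 = 1, b_1 = 0, b_2 = 1.

K has 6 vertices, 12 edges, 8 triangles.
rank ∂_0 = 0, rank ∂_1 = 5 ⇒ b_0 = 6 − 0 − 5 = 1; all invariant factors of ∂_1 are 1 so no torsion. So H_0 ≅ Z.
rank ∂_1 = 5, rank ∂_2 = 7 ⇒ b_1 = 12 − 5 − 7 = 0; all invariant factors of ∂_2 are 1 so no torsion. So H_1 ≅ 0.
rank ∂_2 = 7, rank ∂_3 = 0 ⇒ b_2 = 8 − 7 − 0 = 1. So H_2 ≅ Z.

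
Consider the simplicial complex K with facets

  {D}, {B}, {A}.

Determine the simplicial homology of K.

Take the total order A < B < D on the vertex set. Then K (dimension 0) consists of the simplices:

  0-simplices (3): A, B, D

so the chain groups are C_0 ≅ Z^3.

Now H_k = ker ∂_k / im ∂_{k+1}, so:

  H_0: rank C_0 − rank ∂_1 = 3 − 0 = 3, and there is no ∂_1, so H_0 ≅ Z^3.

H_0 = Z^3.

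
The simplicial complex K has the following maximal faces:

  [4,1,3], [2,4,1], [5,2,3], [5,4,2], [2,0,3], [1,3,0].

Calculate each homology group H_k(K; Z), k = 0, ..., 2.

H_0 ≅ Z,  H_1 ≅ Z,  H_2 = 0.

We work with the vertex ordering 0 < 1 < 2 < 3 < 4 < 5. The simplices of K, each written with vertices in increasing order, are:

  0-simplices (6): [0], [1], [2], [3], [4], [5]
  1-simplices (12): [0,1], [0,2], [0,3], [1,2], [1,3], [1,4], [2,3], [2,4], [2,5], [3,4], [3,5], [4,5]
  2-simplices (6): [0,1,3], [0,2,3], [1,2,4], [1,3,4], [2,3,5], [2,4,5]

Hence C_0 ≅ Z^6, C_1 ≅ Z^12, C_2 ≅ Z^6.

∂_1: C_1 → C_0 sends each edge [p,q] (with p < q) to q − p. For instance
  ∂[0,3] = [3] − [0].
This gives a 6×12 integer matrix of rank 5; reducing to Smith normal form yields diagonal entries (1,1,1,1,1).

The boundary map ∂_2: C_2 → C_1 sends each 2-simplex [p,q,r] to [q,r] − [p,r] + [p,q]. For instance
  ∂[0,1,3] = [1,3] − [0,3] + [0,1],
  ∂[2,4,5] = [4,5] − [2,5] + [2,4].
The resulting 12×6 matrix has rank 6, and its Smith normal form has invariant factors (1,1,1,1,1,1).

From H_k ≅ ker(∂_k) / im(∂_{k+1}) we obtain:

  H_0: rank C_0 − rank ∂_1 = 6 − 5 = 1, and the invariant factors of ∂_1 are all 1, so H_0 = Z.
  H_1: rank ker ∂_1 − rank ∂_2 = (12 − 5) − 6 = 1, and the invariant factors of ∂_2 are all 1, so H_1 = Z.
  H_2: rank ker ∂_2 − rank ∂_3 = (6 − 6) − 0 = 0, and there is no ∂_3, so H_2 = 0.

As a check, the Euler characteristic is 6 − 12 + 6 = 0, which agrees with 1 − 1 + 0 = 0.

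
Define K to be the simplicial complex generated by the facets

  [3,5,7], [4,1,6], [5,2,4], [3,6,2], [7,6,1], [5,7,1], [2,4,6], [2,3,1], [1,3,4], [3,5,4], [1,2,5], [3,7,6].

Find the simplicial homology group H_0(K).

H_0 ≅ Z.

Order the vertices as 1 < 2 < 3 < 4 < 5 < 6 < 7. Listing each simplex with vertices in this order, K has dimension 2 with simplices:

  0-simplices (7): [1], [2], [3], [4], [5], [6], [7]
  1-simplices (18): [1,2], [1,3], [1,4], [1,5], [1,6], [1,7], [2,3], [2,4], [2,5], [2,6], [3,4], [3,5], [3,6], [3,7], [4,5], [4,6], [5,7], [6,7]
  2-simplices (12): [1,2,3], [1,2,5], [1,3,4], [1,4,6], [1,5,7], [1,6,7], [2,3,6], [2,4,5], [2,4,6], [3,4,5], [3,5,7], [3,6,7]

so the chain groups are C_0 ≅ Z^7, C_1 ≅ Z^18, C_2 ≅ Z^12.

∂_1: C_1 → C_0 sends each edge [p,q] (with p < q) to q − p.
The 7×18 boundary matrix has rank 6 and Smith normal form diag(1,1,1,1,1,1).

The boundary map ∂_2: C_2 → C_1 sends each 2-simplex [p,q,r] to [q,r] − [p,r] + [p,q]. For instance
  ∂[2,3,6] = [3,6] − [2,6] + [2,3],
  ∂[3,4,5] = [4,5] − [3,5] + [3,4].
The 18×12 boundary matrix has rank 12 and Smith normal form diag(1,1,1,1,1,1,1,1,1,1,1,2).

Computing H_k = (kernel of ∂_k) / (image of ∂_{k+1}):

  H_0: rank C_0 − rank ∂_1 = 7 − 6 = 1, and the invariant factors of ∂_1 are all 1, so H_0 = Z.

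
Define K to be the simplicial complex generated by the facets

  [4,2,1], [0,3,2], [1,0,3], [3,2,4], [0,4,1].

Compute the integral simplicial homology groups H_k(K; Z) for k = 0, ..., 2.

H_0 ≅ Z,  H_1 ≅ Z,  H_2 = 0.

Fix the vertex order 0 < 1 < 2 < 3 < 4 and write every simplex with vertices in increasing order. Then dim K = 2 and the simplices of K are:

  0-simplices (5): [0], [1], [2], [3], [4]
  1-simplices (10): [0,1], [0,2], [0,3], [0,4], [1,2], [1,3], [1,4], [2,3], [2,4], [3,4]
  2-simplices (5): [0,1,3], [0,1,4], [0,2,3], [1,2,4], [2,3,4]

Hence C_0 ≅ Z^5, C_1 ≅ Z^10, C_2 ≅ Z^5.

Boundary ∂_1: C_1 → C_0 sends each edge [p,q] (with p < q) to q − p. For instance
  ∂[3,4] = [4] − [3].
The 5×10 boundary matrix has rank 4 and Smith normal form diag(1,1,1,1).

Boundary ∂_2: C_2 → C_1 maps a triangle to the signed sum of its edges. For instance
  ∂[0,1,3] = [1,3] − [0,3] + [0,1],
  ∂[2,3,4] = [3,4] − [2,4] + [2,3].
As a 10×5 matrix over Z this has rank 5, with invariant factors (1,1,1,1,1).

Reading off H_k = ker ∂_k / im ∂_{k+1}:

  H_0: rank C_0 − rank ∂_1 = 5 − 4 = 1, and the invariant factors of ∂_1 are all 1, so H_0 = Z.
  H_1: rank ker ∂_1 − rank ∂_2 = (10 − 4) − 5 = 1, and the invariant factors of ∂_2 are all 1, so H_1 = Z.
  H_2: rank ker ∂_2 − rank ∂_3 = (5 − 5) − 0 = 0, and there is no ∂_3, so H_2 = 0.

As a check, the Euler characteristic is 5 − 10 + 5 = 0, which agrees with 1 − 1 + 0 = 0.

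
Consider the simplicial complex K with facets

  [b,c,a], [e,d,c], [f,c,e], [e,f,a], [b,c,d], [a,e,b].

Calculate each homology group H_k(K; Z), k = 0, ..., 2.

H_0 ≅ Z,  H_1 ≅ Z,  H_2 = 0.

Order the vertices as a < b < c < d < e < f. Listing each simplex with vertices in this order, K has dimension 2 with simplices:

  0-simplices (6): a, b, c, d, e, f
  1-simplices (12): ab, ac, ae, af, bc, bd, be, cd, ce, cf, de, ef
  2-simplices (6): abc, abe, aef, bcd, cde, cef

so the chain groups are C_0 ≅ Z^6, C_1 ≅ Z^12, C_2 ≅ Z^6.

∂_1: C_1 → C_0 is given by ∂[p,q] = [q] − [p]. For instance
  ∂cd = d − c.
This gives a 6×12 integer matrix of rank 5; reducing to Smith normal form yields diagonal entries (1,1,1,1,1).

Boundary ∂_2: C_2 → C_1 maps a triangle to the signed sum of its edges. For instance
  ∂cde = de − ce + cd,
  ∂abc = bc − ac + ab.
As a 12×6 matrix over Z this has rank 6, with invariant factors (1,1,1,1,1,1).

Reading off H_k = ker ∂_k / im ∂_{k+1}:

  H_0: rank C_0 − rank ∂_1 = 6 − 5 = 1, and the invariant factors of ∂_1 are all 1, so H_0 = Z.
  H_1: rank ker ∂_1 − rank ∂_2 = (12 − 5) − 6 = 1, and the invariant factors of ∂_2 are all 1, so H_1 = Z.
  H_2: rank ker ∂_2 − rank ∂_3 = (6 − 6) − 0 = 0, and there is no ∂_3, so H_2 = 0.

As a check, the Euler characteristic is 6 − 12 + 6 = 0, which agrees with 1 − 1 + 0 = 0.
(K is a triangulation of the cylinder S^1 x I.)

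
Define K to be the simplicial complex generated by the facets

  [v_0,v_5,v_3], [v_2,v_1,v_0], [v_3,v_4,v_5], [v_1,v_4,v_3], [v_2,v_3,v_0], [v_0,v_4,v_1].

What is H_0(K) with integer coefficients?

K has 6 vertices, 12 edges, 6 triangles.
rank ∂_0 = 0, rank ∂_1 = 5 ⇒ b_0 = 6 − 0 − 5 = 1; all invariant factors of ∂_1 are 1 so no torsion. So H_0 = Z.

H_0 = Z.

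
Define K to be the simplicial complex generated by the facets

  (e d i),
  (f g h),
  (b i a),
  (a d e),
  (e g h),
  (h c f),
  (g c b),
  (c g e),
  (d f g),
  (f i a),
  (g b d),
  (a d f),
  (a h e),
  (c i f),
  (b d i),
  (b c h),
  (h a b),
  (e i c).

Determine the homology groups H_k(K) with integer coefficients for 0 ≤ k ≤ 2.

Take the total order a < b < c < d < e < f < g < h < i on the vertex set. Then K (dimension 2) consists of the simplices:

  0-simplices (9): a, b, c, d, e, f, g, h, i
  1-simplices (27): ab, ad, ae, af, ah, ai, bc, bd, bg, bh, bi, ce, cf, cg, ch, ci, de, df, dg, di, eg, eh, ei, fg, fh, fi, gh
  2-simplices (18): abh, abi, ade, adf, aeh, afi, bcg, bch, bdg, bdi, ceg, cei, cfh, cfi, dei, dfg, egh, fgh

giving chain groups C_0 ≅ Z^9, C_1 ≅ Z^27, C_2 ≅ Z^18.

∂_1: C_1 → C_0 maps an edge to its endpoints' difference, ∂[p,q] = q − p.
This gives a 9×27 integer matrix of rank 8; reducing to Smith normal form yields diagonal entries (1,1,1,1,1,1,1,1).

The boundary map ∂_2: C_2 → C_1 sends each 2-simplex [p,q,r] to [q,r] − [p,r] + [p,q]. For instance
  ∂afi = fi − ai + af,
  ∂bdg = dg − bg + bd.
As a 27×18 matrix over Z this has rank 18, with invariant factors (1,1,1,1,1,1,1,1,1,1,1,1,1,1,1,1,1,2).

From H_k ≅ ker(∂_k) / im(∂_{k+1}) we obtain:

  H_0: rank C_0 − rank ∂_1 = 9 − 8 = 1, and the invariant factors of ∂_1 are all 1, so H_0 = Z.
  H_1: rank ker ∂_1 − rank ∂_2 = (27 − 8) − 18 = 1, and ∂_2 has invariant factor 2 > 1, so H_1 = Z ⊕ Z/2.
  H_2: rank ker ∂_2 − rank ∂_3 = (18 − 18) − 0 = 0, and there is no ∂_3, so H_2 = 0.

As a check, the Euler characteristic is 9 − 27 + 18 = 0, which agrees with 1 − 1 + 0 = 0.

H_0 = Z,  H_1 = Z ⊕ Z/2,  H_2 = 0.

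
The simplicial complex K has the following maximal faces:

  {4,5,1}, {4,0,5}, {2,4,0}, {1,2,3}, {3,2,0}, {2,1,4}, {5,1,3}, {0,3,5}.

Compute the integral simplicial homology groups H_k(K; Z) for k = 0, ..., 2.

We work with the vertex ordering 0 < 1 < 2 < 3 < 4 < 5. The simplices of K, each written with vertices in increasing order, are:

  0-simplices (6): [0], [1], [2], [3], [4], [5]
  1-simplices (12): [0,2], [0,3], [0,4], [0,5], [1,2], [1,3], [1,4], [1,5], [2,3], [2,4], [3,5], [4,5]
  2-simplices (8): [0,2,3], [0,2,4], [0,3,5], [0,4,5], [1,2,3], [1,2,4], [1,3,5], [1,4,5]

so the chain groups are C_0 ≅ Z^6, C_1 ≅ Z^12, C_2 ≅ Z^8.

∂_1: C_1 → C_0 sends each edge [p,q] (with p < q) to q − p. For instance
  ∂[1,2] = [2] − [1].
This gives a 6×12 integer matrix of rank 5; reducing to Smith normal form yields diagonal entries (1,1,1,1,1).

∂_2: C_2 → C_1 maps a triangle to the signed sum of its edges. For instance
  ∂[1,3,5] = [3,5] − [1,5] + [1,3],
  ∂[0,3,5] = [3,5] − [0,5] + [0,3].
As a 12×8 matrix over Z this has rank 7, with invariant factors (1,1,1,1,1,1,1).

Computing H_k = (kernel of ∂_k) / (image of ∂_{k+1}):

  H_0: rank C_0 − rank ∂_1 = 6 − 5 = 1, and the invariant factors of ∂_1 are all 1, so H_0 = Z.
  H_1: rank ker ∂_1 − rank ∂_2 = (12 − 5) − 7 = 0, and the invariant factors of ∂_2 are all 1, so H_1 = 0.
  H_2: rank ker ∂_2 − rank ∂_3 = (8 − 7) − 0 = 1, and there is no ∂_3, so H_2 = Z.

As a check, the Euler characteristic is 6 − 12 + 8 = 2, which agrees with 1 − 0 + 1 = 2.
(K is a triangulation of the 2-sphere S^2.)

H_0 ≅ Z,  H_1 = 0,  H_2 ≅ Z.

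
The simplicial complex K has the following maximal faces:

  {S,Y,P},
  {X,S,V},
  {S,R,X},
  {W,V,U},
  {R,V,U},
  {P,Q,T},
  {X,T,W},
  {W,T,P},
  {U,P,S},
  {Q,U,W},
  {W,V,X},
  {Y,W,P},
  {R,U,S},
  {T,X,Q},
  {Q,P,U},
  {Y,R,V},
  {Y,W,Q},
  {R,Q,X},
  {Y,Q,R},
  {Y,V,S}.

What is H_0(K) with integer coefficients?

Order the vertices as P < Q < R < S < T < U < V < W < X < Y. Listing each simplex with vertices in this order, K has dimension 2 with simplices:

  0-simplices (10): P, Q, R, S, T, U, V, W, X, Y
  1-simplices (30): PQ, PS, PT, PU, PW, PY, QR, QT, QU, QW, QX, QY, RS, RU, RV, RX, RY, SU, SV, SX, SY, TW, TX, UV, UW, VW, VX, VY, WX, WY
  2-simplices (20): PQT, PQU, PSU, PSY, PTW, PWY, QRX, QRY, QTX, QUW, QWY, RSU, RSX, RUV, RVY, SVX, SVY, TWX, UVW, VWX

so the chain groups are C_0 ≅ Z^10, C_1 ≅ Z^30, C_2 ≅ Z^20.

Boundary ∂_1: C_1 → C_0 is given by ∂[p,q] = [q] − [p].
The 10×30 boundary matrix has rank 9 and Smith normal form diag(1,1,1,1,1,1,1,1,1).

The boundary map ∂_2: C_2 → C_1 acts by ∂[p,q,r] = [q,r] − [p,r] + [p,q]. For instance
  ∂PTW = TW − PW + PT,
  ∂RVY = VY − RY + RV.
The 30×20 boundary matrix has rank 20 and Smith normal form diag(1,1,1,1,1,1,1,1,1,1,1,1,1,1,1,1,1,1,1,2).

Computing H_k = (kernel of ∂_k) / (image of ∂_{k+1}):

  H_0: rank C_0 − rank ∂_1 = 10 − 9 = 1, and the invariant factors of ∂_1 are all 1, so H_0 = Z.

(K is a triangulation of the Klein bottle.)

H_0 ≅ Z.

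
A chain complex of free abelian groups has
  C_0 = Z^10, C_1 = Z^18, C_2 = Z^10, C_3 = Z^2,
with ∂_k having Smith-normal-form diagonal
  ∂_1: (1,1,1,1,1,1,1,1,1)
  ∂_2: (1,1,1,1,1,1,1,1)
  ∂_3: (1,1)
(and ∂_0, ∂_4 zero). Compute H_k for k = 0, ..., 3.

H_0: b_0 = 10 − 0 − 9 = 1; torsion from ∂_1 factors > 1: none. So H_0 = Z.
H_1: b_1 = 18 − 9 − 8 = 1; torsion from ∂_2 factors > 1: none. So H_1 = Z.
H_2: b_2 = 10 − 8 − 2 = 0; torsion from ∂_3 factors > 1: none. So H_2 = 0.
H_3: b_3 = 2 − 2 − 0 = 0; torsion from ∂_4 factors > 1: none. So H_3 = 0.

H_0 = Z,  H_1 = Z,  H_2 = 0,  H_3 = 0.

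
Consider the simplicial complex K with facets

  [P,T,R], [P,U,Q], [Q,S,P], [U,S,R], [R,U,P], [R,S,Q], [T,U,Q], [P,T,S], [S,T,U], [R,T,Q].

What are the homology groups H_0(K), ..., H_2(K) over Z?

Fix the vertex order P < Q < R < S < T < U and write every simplex with vertices in increasing order. Then dim K = 2 and the simplices of K are:

  0-simplices (6): P, Q, R, S, T, U
  1-simplices (15): PQ, PR, PS, PT, PU, QR, QS, QT, QU, RS, RT, RU, ST, SU, TU
  2-simplices (10): PQS, PQU, PRT, PRU, PST, QRS, QRT, QTU, RSU, STU

so the chain groups are C_0 ≅ Z^6, C_1 ≅ Z^15, C_2 ≅ Z^10.

The boundary map ∂_1: C_1 → C_0 is given by ∂[p,q] = [q] − [p]. For instance
  ∂PT = T − P.
The 6×15 boundary matrix has rank 5 and Smith normal form diag(1,1,1,1,1).

The boundary map ∂_2: C_2 → C_1 acts by ∂[p,q,r] = [q,r] − [p,r] + [p,q]. For instance
  ∂PRT = RT − PT + PR,
  ∂PST = ST − PT + PS.
The resulting 15×10 matrix has rank 10, and its Smith normal form has invariant factors (1,1,1,1,1,1,1,1,1,2).

From H_k ≅ ker(∂_k) / im(∂_{k+1}) we obtain:

  H_0: rank C_0 − rank ∂_1 = 6 − 5 = 1, and the invariant factors of ∂_1 are all 1, so H_0 ≅ Z.
  H_1: rank ker ∂_1 − rank ∂_2 = (15 − 5) − 10 = 0, and ∂_2 has invariant factor 2 > 1, so H_1 ≅ Z/2.
  H_2: rank ker ∂_2 − rank ∂_3 = (10 − 10) − 0 = 0, and there is no ∂_3, so H_2 ≅ 0.

As a check, the Euler characteristic is 6 − 15 + 10 = 1, which agrees with 1 − 0 + 0 = 1.

H_0 = Z,  H_1 = Z/2,  H_2 = 0.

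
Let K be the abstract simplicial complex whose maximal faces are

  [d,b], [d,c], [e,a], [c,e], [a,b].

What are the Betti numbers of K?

K has 5 vertices, 5 edges.
rank ∂_0 = 0, rank ∂_1 = 4 ⇒ b_0 = 5 − 0 − 4 = 1; all invariant factors of ∂_1 are 1 so no torsion. So H_0 ≅ Z.
rank ∂_1 = 4, rank ∂_2 = 0 ⇒ b_1 = 5 − 4 − 0 = 1. So H_1 ≅ Z.

b_0 = 1, b_1 = 1.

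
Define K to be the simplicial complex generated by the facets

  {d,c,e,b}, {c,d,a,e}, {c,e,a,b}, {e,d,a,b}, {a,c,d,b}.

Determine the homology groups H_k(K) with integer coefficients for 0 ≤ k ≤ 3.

H_0 ≅ Z,  H_1 = 0,  H_2 = 0,  H_3 ≅ Z.

We work with the vertex ordering a < b < c < d < e. The simplices of K, each written with vertices in increasing order, are:

  0-simplices (5): a, b, c, d, e
  1-simplices (10): ab, ac, ad, ae, bc, bd, be, cd, ce, de
  2-simplices (10): abc, abd, abe, acd, ace, ade, bcd, bce, bde, cde
  3-simplices (5): abcd, abce, abde, acde, bcde

Hence C_0 ≅ Z^5, C_1 ≅ Z^10, C_2 ≅ Z^10, C_3 ≅ Z^5.

∂_1: C_1 → C_0 sends each edge [p,q] (with p < q) to q − p. For instance
  ∂bc = c − b.
The resulting 5×10 matrix has rank 4, and its Smith normal form has invariant factors (1,1,1,1).

The boundary map ∂_2: C_2 → C_1 sends each 2-simplex [p,q,r] to [q,r] − [p,r] + [p,q]. For instance
  ∂ace = ce − ae + ac,
  ∂abe = be − ae + ab.
The resulting 10×10 matrix has rank 6, and its Smith normal form has invariant factors (1,1,1,1,1,1).

Boundary ∂_3: C_3 → C_2 sends each 3-simplex σ to the alternating sum Σ_i (−1)^i (σ with its i-th vertex removed). For instance
  ∂abde = bde − ade + abe − abd,
  ∂acde = cde − ade + ace − acd.
This gives a 10×5 integer matrix of rank 4; reducing to Smith normal form yields diagonal entries (1,1,1,1).

From H_k ≅ ker(∂_k) / im(∂_{k+1}) we obtain:

  H_0: rank C_0 − rank ∂_1 = 5 − 4 = 1, and the invariant factors of ∂_1 are all 1, so H_0 ≅ Z.
  H_1: rank ker ∂_1 − rank ∂_2 = (10 − 4) − 6 = 0, and the invariant factors of ∂_2 are all 1, so H_1 ≅ 0.
  H_2: rank ker ∂_2 − rank ∂_3 = (10 − 6) − 4 = 0, and the invariant factors of ∂_3 are all 1, so H_2 ≅ 0.
  H_3: rank ker ∂_3 − rank ∂_4 = (5 − 4) − 0 = 1, and there is no ∂_4, so H_3 ≅ Z.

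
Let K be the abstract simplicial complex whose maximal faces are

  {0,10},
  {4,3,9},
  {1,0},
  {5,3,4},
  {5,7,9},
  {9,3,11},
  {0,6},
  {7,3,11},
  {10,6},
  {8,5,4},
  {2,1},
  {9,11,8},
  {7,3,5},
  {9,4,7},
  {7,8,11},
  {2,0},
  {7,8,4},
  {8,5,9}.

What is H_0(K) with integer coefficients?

H_0 ≅ Z^2.

Order the vertices as 0 < 1 < 2 < 3 < 4 < 5 < 6 < 7 < 8 < 9 < 10 < 11. Listing each simplex with vertices in this order, K has dimension 2 with simplices:

  0-simplices (12): [0], [1], [2], [3], [4], [5], [6], [7], [8], [9], [10], [11]
  1-simplices (24): (24 of them)
  2-simplices (12): [3,4,5], [3,4,9], [3,5,7], [3,7,11], [3,9,11], [4,5,8], [4,7,8], [4,7,9], [5,7,9], [5,8,9], [7,8,11], [8,9,11]

giving chain groups C_0 ≅ Z^12, C_1 ≅ Z^24, C_2 ≅ Z^12.

∂_1: C_1 → C_0 is given by ∂[p,q] = [q] − [p].
The resulting 12×24 matrix has rank 10, and its Smith normal form has invariant factors (1,1,1,1,1,1,1,1,1,1).

The boundary map ∂_2: C_2 → C_1 acts by ∂[p,q,r] = [q,r] − [p,r] + [p,q]. For instance
  ∂[4,7,9] = [7,9] − [4,9] + [4,7],
  ∂[7,8,11] = [8,11] − [7,11] + [7,8].
The 24×12 boundary matrix has rank 12 and Smith normal form diag(1,1,1,1,1,1,1,1,1,1,1,2).

Now H_k = ker ∂_k / im ∂_{k+1}, so:

  H_0: rank C_0 − rank ∂_1 = 12 − 10 = 2, and the invariant factors of ∂_1 are all 1, so H_0 = Z^2.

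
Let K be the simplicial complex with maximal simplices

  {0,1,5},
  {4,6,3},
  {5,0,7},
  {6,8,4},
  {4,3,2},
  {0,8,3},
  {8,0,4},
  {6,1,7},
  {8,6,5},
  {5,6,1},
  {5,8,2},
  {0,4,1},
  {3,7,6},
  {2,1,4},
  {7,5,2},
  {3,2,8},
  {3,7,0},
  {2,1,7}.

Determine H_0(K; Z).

H_0 ≅ Z.

Fix the vertex order 0 < 1 < 2 < 3 < 4 < 5 < 6 < 7 < 8 and write every simplex with vertices in increasing order. Then dim K = 2 and the simplices of K are:

  0-simplices (9): [0], [1], [2], [3], [4], [5], [6], [7], [8]
  1-simplices (27): (27 of them)
  2-simplices (18): [0,1,4], [0,1,5], [0,3,7], [0,3,8], [0,4,8], [0,5,7], [1,2,4], [1,2,7], [1,5,6], [1,6,7], [2,3,4], [2,3,8], [2,5,7], [2,5,8], [3,4,6], [3,6,7], [4,6,8], [5,6,8]

giving chain groups C_0 ≅ Z^9, C_1 ≅ Z^27, C_2 ≅ Z^18.

Boundary ∂_1: C_1 → C_0 maps an edge to its endpoints' difference, ∂[p,q] = q − p. For instance
  ∂[1,7] = [7] − [1].
The resulting 9×27 matrix has rank 8, and its Smith normal form has invariant factors (1,1,1,1,1,1,1,1).

The boundary map ∂_2: C_2 → C_1 maps a triangle to the signed sum of its edges. For instance
  ∂[1,6,7] = [6,7] − [1,7] + [1,6],
  ∂[0,1,5] = [1,5] − [0,5] + [0,1].
The resulting 27×18 matrix has rank 18, and its Smith normal form has invariant factors (1,1,1,1,1,1,1,1,1,1,1,1,1,1,1,1,1,2).

Reading off H_k = ker ∂_k / im ∂_{k+1}:

  H_0: rank C_0 − rank ∂_1 = 9 − 8 = 1, and the invariant factors of ∂_1 are all 1, so H_0 = Z.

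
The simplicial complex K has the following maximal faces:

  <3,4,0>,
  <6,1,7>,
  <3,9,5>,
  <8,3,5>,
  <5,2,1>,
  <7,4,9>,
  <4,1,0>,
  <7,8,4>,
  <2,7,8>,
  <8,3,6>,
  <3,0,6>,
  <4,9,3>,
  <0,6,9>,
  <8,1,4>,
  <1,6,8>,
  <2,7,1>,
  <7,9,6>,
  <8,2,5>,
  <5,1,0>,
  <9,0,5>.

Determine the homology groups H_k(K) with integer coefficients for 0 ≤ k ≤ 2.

H_0 = Z,  H_1 = Z ⊕ Z/2Z,  H_2 = 0.

Order the vertices as 0 < 1 < 2 < 3 < 4 < 5 < 6 < 7 < 8 < 9. Listing each simplex with vertices in this order, K has dimension 2 with simplices:

  0-simplices (10): [0], [1], [2], [3], [4], [5], [6], [7], [8], [9]
  1-simplices (30): (30 of them)
  2-simplices (20): (20 of them)

giving chain groups C_0 ≅ Z^10, C_1 ≅ Z^30, C_2 ≅ Z^20.

Boundary ∂_1: C_1 → C_0 maps an edge to its endpoints' difference, ∂[p,q] = q − p. For instance
  ∂[6,9] = [9] − [6].
The 10×30 boundary matrix has rank 9 and Smith normal form diag(1,1,1,1,1,1,1,1,1).

∂_2: C_2 → C_1 acts by ∂[p,q,r] = [q,r] − [p,r] + [p,q]. For instance
  ∂[0,3,4] = [3,4] − [0,4] + [0,3],
  ∂[4,7,9] = [7,9] − [4,9] + [4,7].
The resulting 30×20 matrix has rank 20, and its Smith normal form has invariant factors (1,1,1,1,1,1,1,1,1,1,1,1,1,1,1,1,1,1,1,2).

Reading off H_k = ker ∂_k / im ∂_{k+1}:

  H_0: rank C_0 − rank ∂_1 = 10 − 9 = 1, and the invariant factors of ∂_1 are all 1, so H_0 = Z.
  H_1: rank ker ∂_1 − rank ∂_2 = (30 − 9) − 20 = 1, and ∂_2 has invariant factor 2 > 1, so H_1 = Z ⊕ Z/2Z.
  H_2: rank ker ∂_2 − rank ∂_3 = (20 − 20) − 0 = 0, and there is no ∂_3, so H_2 = 0.

As a check, the Euler characteristic is 10 − 30 + 20 = 0, which agrees with 1 − 1 + 0 = 0.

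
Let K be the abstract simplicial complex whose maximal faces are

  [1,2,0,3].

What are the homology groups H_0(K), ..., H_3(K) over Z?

Order the vertices as 0 < 1 < 2 < 3. Listing each simplex with vertices in this order, K has dimension 3 with simplices:

  0-simplices (4): [0], [1], [2], [3]
  1-simplices (6): [0,1], [0,2], [0,3], [1,2], [1,3], [2,3]
  2-simplices (4): [0,1,2], [0,1,3], [0,2,3], [1,2,3]
  3-simplices (1): [0,1,2,3]

giving chain groups C_0 ≅ Z^4, C_1 ≅ Z^6, C_2 ≅ Z^4, C_3 ≅ Z^1.

Boundary ∂_1: C_1 → C_0 is given by ∂[p,q] = [q] − [p].
This gives a 4×6 integer matrix of rank 3; reducing to Smith normal form yields diagonal entries (1,1,1).

Boundary ∂_2: C_2 → C_1 maps a triangle to the signed sum of its edges. For instance
  ∂[0,1,3] = [1,3] − [0,3] + [0,1],
  ∂[0,2,3] = [2,3] − [0,3] + [0,2].
This gives a 6×4 integer matrix of rank 3; reducing to Smith normal form yields diagonal entries (1,1,1).

∂_3: C_3 → C_2 sends each 3-simplex σ to the alternating sum Σ_i (−1)^i (σ with its i-th vertex removed). For instance
  ∂[0,1,2,3] = [1,2,3] − [0,2,3] + [0,1,3] − [0,1,2].
The 4×1 boundary matrix has rank 1 and Smith normal form diag(1).

Reading off H_k = ker ∂_k / im ∂_{k+1}:

  H_0: rank C_0 − rank ∂_1 = 4 − 3 = 1, and the invariant factors of ∂_1 are all 1, so H_0 ≅ Z.
  H_1: rank ker ∂_1 − rank ∂_2 = (6 − 3) − 3 = 0, and the invariant factors of ∂_2 are all 1, so H_1 ≅ 0.
  H_2: rank ker ∂_2 − rank ∂_3 = (4 − 3) − 1 = 0, and the invariant factors of ∂_3 are all 1, so H_2 ≅ 0.
  H_3: rank ker ∂_3 − rank ∂_4 = (1 − 1) − 0 = 0, and there is no ∂_4, so H_3 ≅ 0.

H_0 ≅ Z,  H_1 = 0,  H_2 = 0,  H_3 = 0.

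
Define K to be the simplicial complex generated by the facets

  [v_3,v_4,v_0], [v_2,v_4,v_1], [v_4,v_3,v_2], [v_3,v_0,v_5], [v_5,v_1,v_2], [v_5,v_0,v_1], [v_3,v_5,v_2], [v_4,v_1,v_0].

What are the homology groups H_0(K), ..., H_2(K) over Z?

H_0 ≅ Z,  H_1 = 0,  H_2 ≅ Z.

Take the total order v_0 < v_1 < v_2 < v_3 < v_4 < v_5 on the vertex set. Then K (dimension 2) consists of the simplices:

  0-simplices (6): [v_0], [v_1], [v_2], [v_3], [v_4], [v_5]
  1-simplices (12): [v_0,v_1], [v_0,v_3], [v_0,v_4], [v_0,v_5], [v_1,v_2], [v_1,v_4], [v_1,v_5], [v_2,v_3], [v_2,v_4], [v_2,v_5], [v_3,v_4], [v_3,v_5]
  2-simplices (8): [v_0,v_1,v_4], [v_0,v_1,v_5], [v_0,v_3,v_4], [v_0,v_3,v_5], [v_1,v_2,v_4], [v_1,v_2,v_5], [v_2,v_3,v_4], [v_2,v_3,v_5]

giving chain groups C_0 ≅ Z^6, C_1 ≅ Z^12, C_2 ≅ Z^8.

The boundary map ∂_1: C_1 → C_0 is given by ∂[p,q] = [q] − [p]. For instance
  ∂[v_0,v_1] = [v_1] − [v_0].
The 6×12 boundary matrix has rank 5 and Smith normal form diag(1,1,1,1,1).

∂_2: C_2 → C_1 sends each 2-simplex [p,q,r] to [q,r] − [p,r] + [p,q]. For instance
  ∂[v_0,v_1,v_4] = [v_1,v_4] − [v_0,v_4] + [v_0,v_1],
  ∂[v_1,v_2,v_4] = [v_2,v_4] − [v_1,v_4] + [v_1,v_2].
The 12×8 boundary matrix has rank 7 and Smith normal form diag(1,1,1,1,1,1,1).

Now H_k = ker ∂_k / im ∂_{k+1}, so:

  H_0: rank C_0 − rank ∂_1 = 6 − 5 = 1, and the invariant factors of ∂_1 are all 1, so H_0 ≅ Z.
  H_1: rank ker ∂_1 − rank ∂_2 = (12 − 5) − 7 = 0, and the invariant factors of ∂_2 are all 1, so H_1 ≅ 0.
  H_2: rank ker ∂_2 − rank ∂_3 = (8 − 7) − 0 = 1, and there is no ∂_3, so H_2 ≅ Z.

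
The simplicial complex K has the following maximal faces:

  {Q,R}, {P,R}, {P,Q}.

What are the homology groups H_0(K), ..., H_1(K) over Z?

H_0 ≅ Z,  H_1 ≅ Z.

Take the total order P < Q < R on the vertex set. Then K (dimension 1) consists of the simplices:

  0-simplices (3): P, Q, R
  1-simplices (3): PQ, PR, QR

Hence C_0 ≅ Z^3, C_1 ≅ Z^3.

∂_1: C_1 → C_0 is given by ∂[p,q] = [q] − [p].
The resulting 3×3 matrix has rank 2, and its Smith normal form has invariant factors (1,1).

Now H_k = ker ∂_k / im ∂_{k+1}, so:

  H_0: rank C_0 − rank ∂_1 = 3 − 2 = 1, and the invariant factors of ∂_1 are all 1, so H_0 = Z.
  H_1: rank ker ∂_1 − rank ∂_2 = (3 − 2) − 0 = 1, and there is no ∂_2, so H_1 = Z.

As a check, the Euler characteristic is 3 − 3 = 0, which agrees with 1 − 1 = 0.
(K is a triangulation of the circle S^1.)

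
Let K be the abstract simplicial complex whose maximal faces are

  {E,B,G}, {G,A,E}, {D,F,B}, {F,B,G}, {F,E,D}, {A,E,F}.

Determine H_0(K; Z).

Fix the vertex order A < B < D < E < F < G and write every simplex with vertices in increasing order. Then dim K = 2 and the simplices of K are:

  0-simplices (6): A, B, D, E, F, G
  1-simplices (12): AE, AF, AG, BD, BE, BF, BG, DE, DF, EF, EG, FG
  2-simplices (6): AEF, AEG, BDF, BEG, BFG, DEF

so the chain groups are C_0 ≅ Z^6, C_1 ≅ Z^12, C_2 ≅ Z^6.

∂_1: C_1 → C_0 is given by ∂[p,q] = [q] − [p]. For instance
  ∂BG = G − B.
The 6×12 boundary matrix has rank 5 and Smith normal form diag(1,1,1,1,1).

The boundary map ∂_2: C_2 → C_1 maps a triangle to the signed sum of its edges. For instance
  ∂BDF = DF − BF + BD,
  ∂DEF = EF − DF + DE.
The 12×6 boundary matrix has rank 6 and Smith normal form diag(1,1,1,1,1,1).

Now H_k = ker ∂_k / im ∂_{k+1}, so:

  H_0: rank C_0 − rank ∂_1 = 6 − 5 = 1, and the invariant factors of ∂_1 are all 1, so H_0 = Z.

H_0 = Z.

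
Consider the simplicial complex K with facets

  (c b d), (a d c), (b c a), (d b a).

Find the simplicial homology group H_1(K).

We work with the vertex ordering a < b < c < d. The simplices of K, each written with vertices in increasing order, are:

  0-simplices (4): a, b, c, d
  1-simplices (6): ab, ac, ad, bc, bd, cd
  2-simplices (4): abc, abd, acd, bcd

so the chain groups are C_0 ≅ Z^4, C_1 ≅ Z^6, C_2 ≅ Z^4.

∂_1: C_1 → C_0 sends each edge [p,q] (with p < q) to q − p. For instance
  ∂ab = b − a.
The resulting 4×6 matrix has rank 3, and its Smith normal form has invariant factors (1,1,1).

The boundary map ∂_2: C_2 → C_1 acts by ∂[p,q,r] = [q,r] − [p,r] + [p,q]. For instance
  ∂abd = bd − ad + ab,
  ∂acd = cd − ad + ac.
As a 6×4 matrix over Z this has rank 3, with invariant factors (1,1,1).

Computing H_k = (kernel of ∂_k) / (image of ∂_{k+1}):

  H_1: rank ker ∂_1 − rank ∂_2 = (6 − 3) − 3 = 0, and the invariant factors of ∂_2 are all 1, so H_1 ≅ 0.

H_1 ≅ 0.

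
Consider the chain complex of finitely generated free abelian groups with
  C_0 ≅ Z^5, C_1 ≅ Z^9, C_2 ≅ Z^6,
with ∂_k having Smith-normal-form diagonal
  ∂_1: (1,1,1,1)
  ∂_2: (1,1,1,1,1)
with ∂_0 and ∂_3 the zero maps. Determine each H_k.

H_0 = Z,  H_1 = 0,  H_2 = Z.

H_0: b_0 = 5 − 0 − 4 = 1; torsion from ∂_1 factors > 1: none. So H_0 = Z.
H_1: b_1 = 9 − 4 − 5 = 0; torsion from ∂_2 factors > 1: none. So H_1 = 0.
H_2: b_2 = 6 − 5 − 0 = 1; torsion from ∂_3 factors > 1: none. So H_2 = Z.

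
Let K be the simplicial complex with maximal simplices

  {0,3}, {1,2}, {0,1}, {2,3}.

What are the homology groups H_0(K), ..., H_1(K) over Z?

H_0 ≅ Z,  H_1 ≅ Z.

Fix the vertex order 0 < 1 < 2 < 3 and write every simplex with vertices in increasing order. Then dim K = 1 and the simplices of K are:

  0-simplices (4): [0], [1], [2], [3]
  1-simplices (4): [0,1], [0,3], [1,2], [2,3]

Hence C_0 ≅ Z^4, C_1 ≅ Z^4.

The boundary map ∂_1: C_1 → C_0 maps an edge to its endpoints' difference, ∂[p,q] = q − p.
As a 4×4 matrix over Z this has rank 3, with invariant factors (1,1,1).

From H_k ≅ ker(∂_k) / im(∂_{k+1}) we obtain:

  H_0: rank C_0 − rank ∂_1 = 4 − 3 = 1, and the invariant factors of ∂_1 are all 1, so H_0 = Z.
  H_1: rank ker ∂_1 − rank ∂_2 = (4 − 3) − 0 = 1, and there is no ∂_2, so H_1 = Z.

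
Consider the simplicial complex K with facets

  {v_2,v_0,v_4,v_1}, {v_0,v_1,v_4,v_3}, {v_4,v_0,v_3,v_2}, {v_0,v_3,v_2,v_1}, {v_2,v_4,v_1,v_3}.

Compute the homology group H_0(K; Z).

Take the total order v_0 < v_1 < v_2 < v_3 < v_4 on the vertex set. Then K (dimension 3) consists of the simplices:

  0-simplices (5): [v_0], [v_1], [v_2], [v_3], [v_4]
  1-simplices (10): [v_0,v_1], [v_0,v_2], [v_0,v_3], [v_0,v_4], [v_1,v_2], [v_1,v_3], [v_1,v_4], [v_2,v_3], [v_2,v_4], [v_3,v_4]
  2-simplices (10): [v_0,v_1,v_2], [v_0,v_1,v_3], [v_0,v_1,v_4], [v_0,v_2,v_3], [v_0,v_2,v_4], [v_0,v_3,v_4], [v_1,v_2,v_3], [v_1,v_2,v_4], [v_1,v_3,v_4], [v_2,v_3,v_4]
  3-simplices (5): [v_0,v_1,v_2,v_3], [v_0,v_1,v_2,v_4], [v_0,v_1,v_3,v_4], [v_0,v_2,v_3,v_4], [v_1,v_2,v_3,v_4]

giving chain groups C_0 ≅ Z^5, C_1 ≅ Z^10, C_2 ≅ Z^10, C_3 ≅ Z^5.

∂_1: C_1 → C_0 sends each edge [p,q] (with p < q) to q − p. For instance
  ∂[v_0,v_2] = [v_2] − [v_0].
As a 5×10 matrix over Z this has rank 4, with invariant factors (1,1,1,1).

∂_2: C_2 → C_1 sends each 2-simplex [p,q,r] to [q,r] − [p,r] + [p,q]. For instance
  ∂[v_1,v_3,v_4] = [v_3,v_4] − [v_1,v_4] + [v_1,v_3],
  ∂[v_0,v_2,v_3] = [v_2,v_3] − [v_0,v_3] + [v_0,v_2].
As a 10×10 matrix over Z this has rank 6, with invariant factors (1,1,1,1,1,1).

∂_3: C_3 → C_2 sends each 3-simplex σ to the alternating sum Σ_i (−1)^i (σ with its i-th vertex removed). For instance
  ∂[v_0,v_1,v_3,v_4] = [v_1,v_3,v_4] − [v_0,v_3,v_4] + [v_0,v_1,v_4] − [v_0,v_1,v_3],
  ∂[v_0,v_1,v_2,v_4] = [v_1,v_2,v_4] − [v_0,v_2,v_4] + [v_0,v_1,v_4] − [v_0,v_1,v_2].
This gives a 10×5 integer matrix of rank 4; reducing to Smith normal form yields diagonal entries (1,1,1,1).

Computing H_k = (kernel of ∂_k) / (image of ∂_{k+1}):

  H_0: rank C_0 − rank ∂_1 = 5 − 4 = 1, and the invariant factors of ∂_1 are all 1, so H_0 ≅ Z.

H_0 ≅ Z.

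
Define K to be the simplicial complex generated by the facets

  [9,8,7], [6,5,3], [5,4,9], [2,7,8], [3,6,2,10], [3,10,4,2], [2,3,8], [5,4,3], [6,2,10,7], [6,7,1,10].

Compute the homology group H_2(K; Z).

H_2 ≅ 0.

Fix the vertex order 1 < 2 < 3 < 4 < 5 < 6 < 7 < 8 < 9 < 10 and write every simplex with vertices in increasing order. Then dim K = 3 and the simplices of K are:

  0-simplices (10): [1], [2], [3], [4], [5], [6], [7], [8], [9], [10]
  1-simplices (25): (25 of them)
  2-simplices (19): (19 of them)
  3-simplices (4): [1,6,7,10], [2,3,4,10], [2,3,6,10], [2,6,7,10]

so the chain groups are C_0 ≅ Z^10, C_1 ≅ Z^25, C_2 ≅ Z^19, C_3 ≅ Z^4.

Boundary ∂_1: C_1 → C_0 is given by ∂[p,q] = [q] − [p].
This gives a 10×25 integer matrix of rank 9; reducing to Smith normal form yields diagonal entries (1,1,1,1,1,1,1,1,1).

Boundary ∂_2: C_2 → C_1 sends each 2-simplex [p,q,r] to [q,r] − [p,r] + [p,q]. For instance
  ∂[2,7,10] = [7,10] − [2,10] + [2,7],
  ∂[2,3,8] = [3,8] − [2,8] + [2,3].
The resulting 25×19 matrix has rank 15, and its Smith normal form has invariant factors (1,1,1,1,1,1,1,1,1,1,1,1,1,1,1).

The boundary map ∂_3: C_3 → C_2 sends each 3-simplex σ to the alternating sum Σ_i (−1)^i (σ with its i-th vertex removed). For instance
  ∂[1,6,7,10] = [6,7,10] − [1,7,10] + [1,6,10] − [1,6,7],
  ∂[2,6,7,10] = [6,7,10] − [2,7,10] + [2,6,10] − [2,6,7].
As a 19×4 matrix over Z this has rank 4, with invariant factors (1,1,1,1).

Reading off H_k = ker ∂_k / im ∂_{k+1}:

  H_2: rank ker ∂_2 − rank ∂_3 = (19 − 15) − 4 = 0, and the invariant factors of ∂_3 are all 1, so H_2 ≅ 0.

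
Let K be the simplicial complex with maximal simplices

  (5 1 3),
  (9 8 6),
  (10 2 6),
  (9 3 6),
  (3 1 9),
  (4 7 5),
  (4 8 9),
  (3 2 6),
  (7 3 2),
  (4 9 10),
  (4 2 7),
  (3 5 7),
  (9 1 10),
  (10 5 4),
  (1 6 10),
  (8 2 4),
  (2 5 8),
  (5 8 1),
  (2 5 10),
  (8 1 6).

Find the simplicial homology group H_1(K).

H_1 ≅ Z ⊕ Z/2.

We work with the vertex ordering 1 < 2 < 3 < 4 < 5 < 6 < 7 < 8 < 9 < 10. The simplices of K, each written with vertices in increasing order, are:

  0-simplices (10): [1], [2], [3], [4], [5], [6], [7], [8], [9], [10]
  1-simplices (30): (30 of them)
  2-simplices (20): (20 of them)

so the chain groups are C_0 ≅ Z^10, C_1 ≅ Z^30, C_2 ≅ Z^20.

∂_1: C_1 → C_0 sends each edge [p,q] (with p < q) to q − p. For instance
  ∂[9,10] = [10] − [9].
As a 10×30 matrix over Z this has rank 9, with invariant factors (1,1,1,1,1,1,1,1,1).

Boundary ∂_2: C_2 → C_1 maps a triangle to the signed sum of its edges. For instance
  ∂[1,5,8] = [5,8] − [1,8] + [1,5],
  ∂[1,9,10] = [9,10] − [1,10] + [1,9].
This gives a 30×20 integer matrix of rank 20; reducing to Smith normal form yields diagonal entries (1,1,1,1,1,1,1,1,1,1,1,1,1,1,1,1,1,1,1,2).

Reading off H_k = ker ∂_k / im ∂_{k+1}:

  H_1: rank ker ∂_1 − rank ∂_2 = (30 − 9) − 20 = 1, and ∂_2 has invariant factor 2 > 1, so H_1 ≅ Z ⊕ Z/2.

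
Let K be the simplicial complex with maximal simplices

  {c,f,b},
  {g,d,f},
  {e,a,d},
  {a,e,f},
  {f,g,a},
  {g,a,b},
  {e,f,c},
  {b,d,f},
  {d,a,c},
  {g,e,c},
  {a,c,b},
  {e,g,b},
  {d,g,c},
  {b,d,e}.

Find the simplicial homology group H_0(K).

H_0 = Z.

K has 7 vertices, 21 edges, 14 triangles.
rank ∂_0 = 0, rank ∂_1 = 6 ⇒ b_0 = 7 − 0 − 6 = 1; all invariant factors of ∂_1 are 1 so no torsion. So H_0 ≅ Z.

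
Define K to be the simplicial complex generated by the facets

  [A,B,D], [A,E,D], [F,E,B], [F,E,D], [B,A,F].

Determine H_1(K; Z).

Take the total order A < B < D < E < F on the vertex set. Then K (dimension 2) consists of the simplices:

  0-simplices (5): A, B, D, E, F
  1-simplices (10): AB, AD, AE, AF, BD, BE, BF, DE, DF, EF
  2-simplices (5): ABD, ABF, ADE, BEF, DEF

so the chain groups are C_0 ≅ Z^5, C_1 ≅ Z^10, C_2 ≅ Z^5.

The boundary map ∂_1: C_1 → C_0 sends each edge [p,q] (with p < q) to q − p.
The resulting 5×10 matrix has rank 4, and its Smith normal form has invariant factors (1,1,1,1).

Boundary ∂_2: C_2 → C_1 acts by ∂[p,q,r] = [q,r] − [p,r] + [p,q]. For instance
  ∂DEF = EF − DF + DE,
  ∂ADE = DE − AE + AD.
The 10×5 boundary matrix has rank 5 and Smith normal form diag(1,1,1,1,1).

Now H_k = ker ∂_k / im ∂_{k+1}, so:

  H_1: rank ker ∂_1 − rank ∂_2 = (10 − 4) − 5 = 1, and the invariant factors of ∂_2 are all 1, so H_1 ≅ Z.

(K is a triangulation of the Möbius band.)

H_1 ≅ Z.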